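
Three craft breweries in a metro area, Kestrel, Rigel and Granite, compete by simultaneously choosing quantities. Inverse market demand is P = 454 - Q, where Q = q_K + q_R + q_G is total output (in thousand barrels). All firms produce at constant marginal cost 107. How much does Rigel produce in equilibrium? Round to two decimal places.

86.75

A representative firm's profit is π_i = q_i(454 - Q) - 107q_i.
First-order condition (treating rivals' output as given): 347 - 2q_i - Σ_{j≠i} q_j = 0.
By symmetry each firm produces the same amount; substituting Σ_{j≠i} q_j = 2q_i yields q_i = 347/4.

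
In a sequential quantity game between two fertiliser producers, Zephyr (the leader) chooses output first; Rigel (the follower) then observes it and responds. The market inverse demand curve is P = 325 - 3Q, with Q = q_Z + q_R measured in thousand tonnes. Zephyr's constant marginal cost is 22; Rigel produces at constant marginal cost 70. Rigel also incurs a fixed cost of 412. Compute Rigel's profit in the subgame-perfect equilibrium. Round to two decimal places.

114.69

The follower Rigel best-responds to any q_Z: π_R = (325 - 3Q)q_R - 70q_R.
∂π_R/∂q_R = 255 - 3q_Z - 6q_R = 0 gives the reaction function q_R = (255 - 3q_Z)/6.
The leader anticipates this reaction. Substituting into P = 325 - 3Q gives P = 395/2 - (3/2)q_Z, so π_Z = (395/2 - (3/2)q_Z)q_Z - 22q_Z.
Maximising: ∂π_Z/∂q_Z = 351/2 - 3q_Z = 0, giving q_Z = 117/2.
Then q_R = (255 - 3·(117/2))/6 = 53/4.
Price P = 325 - 3·(287/4) = 439/4.
Rigel's profit: (439/4 - 70)·(53/4) - 412 = 1835/16.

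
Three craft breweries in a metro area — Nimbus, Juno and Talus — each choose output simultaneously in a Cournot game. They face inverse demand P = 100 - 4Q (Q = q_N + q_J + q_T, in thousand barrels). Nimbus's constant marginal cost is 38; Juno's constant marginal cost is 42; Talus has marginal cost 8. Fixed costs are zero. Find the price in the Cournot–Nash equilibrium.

47

Nimbus's profit: π_N = (100 - 4Q)q_N - (38q_N). Setting ∂π_N/∂q_N = 0: 62 - 8q_N - 4(q_J + q_T) = 0.
Juno's first-order condition: 58 - 8q_J - 4(q_N + q_T) = 0.
Talus's first-order condition: 92 - 8q_T - 4(q_N + q_J) = 0.
Adding the 3 first-order conditions: 212 − 16Q = 0, so Q = 53/4.
Back-substituting: q_N = (62 − 53)/4 = 9/4, q_J = (58 − 53)/4 = 5/4, q_T = (92 − 53)/4 = 39/4.
Total output Q = 53/4, so price P = 100 - 4·(53/4) = 47.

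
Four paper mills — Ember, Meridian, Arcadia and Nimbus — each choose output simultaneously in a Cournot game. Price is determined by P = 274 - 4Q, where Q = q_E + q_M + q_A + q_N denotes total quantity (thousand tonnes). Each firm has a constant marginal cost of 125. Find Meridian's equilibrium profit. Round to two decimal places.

222.01

Each firm earns π_i = (274 - 4Q)q_i - 125q_i.
First-order condition (treating rivals' output as given): 149 - 8q_i - 4·Σ_{j≠i} q_j = 0.
By symmetry each firm produces the same amount; substituting Σ_{j≠i} q_j = 3q_i yields q_i = 149/20.
Price P = 274 - 4·(149/5) = 774/5.
Meridian's profit: (774/5 - 125)·(149/20) = 222.0100.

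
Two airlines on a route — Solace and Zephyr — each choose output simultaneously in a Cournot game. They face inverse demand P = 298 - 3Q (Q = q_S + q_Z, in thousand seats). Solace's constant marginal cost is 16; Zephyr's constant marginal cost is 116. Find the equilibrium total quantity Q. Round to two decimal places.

Solace's profit: π_S = (298 - 3Q)q_S - (16q_S). Setting ∂π_S/∂q_S = 0: 282 - 6q_S - 3(q_Z) = 0.
Zephyr's first-order condition: 182 - 6q_Z - 3(q_S) = 0.
Best responses: q_S = (282 - 3q_Z)/6, q_Z = (182 - 3q_S)/6.
Solving the pair: q_S = 382/9, q_Z = 82/9.
Total output Q = 382/9 + 82/9 = 464/9.

51.56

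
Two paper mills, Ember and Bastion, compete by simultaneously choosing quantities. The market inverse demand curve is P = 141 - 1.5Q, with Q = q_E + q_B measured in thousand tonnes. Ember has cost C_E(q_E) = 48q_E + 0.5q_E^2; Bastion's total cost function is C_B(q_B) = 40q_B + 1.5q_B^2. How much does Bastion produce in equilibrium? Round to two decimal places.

12.16

Ember's profit: π_E = (141 - 1.5Q)q_E - (48q_E + (1/2)q_E²). Setting ∂π_E/∂q_E = 0: 93 - 4q_E - (3/2)(q_B) = 0.
Bastion's first-order condition: 101 - 6q_B - (3/2)(q_E) = 0.
Rearranging gives the reaction functions q_E = (93 - (3/2)q_B)/4 and q_B = (101 - (3/2)q_E)/6.
Solving the pair: q_E = 542/29, q_B = 1058/87.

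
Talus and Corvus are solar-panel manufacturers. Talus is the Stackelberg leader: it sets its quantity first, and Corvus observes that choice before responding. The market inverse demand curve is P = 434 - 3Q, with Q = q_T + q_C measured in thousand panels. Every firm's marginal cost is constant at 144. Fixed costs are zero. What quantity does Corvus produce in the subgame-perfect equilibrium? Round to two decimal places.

The follower Corvus best-responds to any q_T: π_C = (434 - 3Q)q_C - 144q_C.
Follower FOC: 290 - 3q_T - 6q_C = 0, so q_C(q_T) = (290 - 3q_T)/6.
The leader anticipates this reaction. Substituting into P = 434 - 3Q gives P = 289 - (3/2)q_T, so π_T = (289 - (3/2)q_T)q_T - 144q_T.
Maximising: ∂π_T/∂q_T = 145 - 3q_T = 0, giving q_T = 145/3.
Then q_C = (290 - 3·(145/3))/6 = 145/6.

24.17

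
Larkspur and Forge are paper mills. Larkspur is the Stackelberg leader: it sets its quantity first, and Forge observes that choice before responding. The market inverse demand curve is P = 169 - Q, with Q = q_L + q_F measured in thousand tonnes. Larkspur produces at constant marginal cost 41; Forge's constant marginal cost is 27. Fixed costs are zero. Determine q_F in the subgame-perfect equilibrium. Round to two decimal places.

42.50

Solve by backward induction. Given q_L, the follower Forge maximises π_F = (169 - q_L - q_F)q_F - 27q_F.
Setting the follower's marginal profit to zero, 142 - q_L - 2q_F = 0, i.e. q_F = (142 - q_L)/2.
The leader anticipates this reaction. Substituting into P = 169 - Q gives P = 98 - (1/2)q_L, so π_L = (98 - (1/2)q_L)q_L - 41q_L.
Leader FOC: 57 - q_L = 0, so q_L = 57.
Then q_F = (142 - 57)/2 = 85/2.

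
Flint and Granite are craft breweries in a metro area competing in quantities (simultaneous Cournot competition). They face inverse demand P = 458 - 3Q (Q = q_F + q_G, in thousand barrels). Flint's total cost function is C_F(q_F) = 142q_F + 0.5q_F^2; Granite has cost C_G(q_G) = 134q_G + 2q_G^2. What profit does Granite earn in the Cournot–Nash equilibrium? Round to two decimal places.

2341.31

Flint's profit: π_F = (458 - 3Q)q_F - (142q_F + (1/2)q_F²). Setting ∂π_F/∂q_F = 0: 316 - 7q_F - 3(q_G) = 0.
Granite's first-order condition: 324 - 10q_G - 3(q_F) = 0.
So q_F = (316 - 3q_G)/7 and q_G = (324 - 3q_F)/10.
Substituting one into the other gives q_F = 35.8689 and q_G = 1320/61.
Price P = 458 - 3·57.5082 = 285.4754.
Granite's profit: 285.4754·(1320/61) - 134·(1320/61) - 2(1320/61)² = 2341.3061.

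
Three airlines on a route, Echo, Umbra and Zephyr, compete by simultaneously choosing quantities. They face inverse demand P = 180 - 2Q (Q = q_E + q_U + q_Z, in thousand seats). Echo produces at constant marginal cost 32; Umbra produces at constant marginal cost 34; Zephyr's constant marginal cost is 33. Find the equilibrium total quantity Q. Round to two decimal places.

Echo's profit: π_E = (180 - 2Q)q_E - (32q_E). Setting ∂π_E/∂q_E = 0: 148 - 4q_E - 2(q_U + q_Z) = 0.
Umbra's profit: π_U = (180 - 2Q)q_U - (34q_U). Setting ∂π_U/∂q_U = 0: 146 - 4q_U - 2(q_E + q_Z) = 0.
Zephyr's first-order condition: 147 - 4q_Z - 2(q_E + q_U) = 0.
Adding the 3 conditions: 441 − 4Q − 4Q = 0, i.e. Q = 441/8.
Back-substituting: q_E = (148 − 441/4)/2 = 151/8, q_U = (146 − 441/4)/2 = 143/8, q_Z = (147 − 441/4)/2 = 147/8.
Total output Q = 151/8 + 143/8 + 147/8 = 441/8.

55.13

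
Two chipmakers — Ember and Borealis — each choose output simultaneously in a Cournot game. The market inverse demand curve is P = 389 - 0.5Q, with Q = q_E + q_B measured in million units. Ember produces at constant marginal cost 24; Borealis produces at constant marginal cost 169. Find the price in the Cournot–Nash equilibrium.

Ember's profit: π_E = (389 - 0.5Q)q_E - (24q_E). Setting ∂π_E/∂q_E = 0: 365 - q_E - (1/2)(q_B) = 0.
Borealis's profit: π_B = (389 - 0.5Q)q_B - (169q_B). Setting ∂π_B/∂q_B = 0: 220 - q_B - (1/2)(q_E) = 0.
Best responses: q_E = (365 - (1/2)q_B), q_B = (220 - (1/2)q_E).
Solving the pair: q_E = 340, q_B = 50.
Total output Q = 390, so price P = 389 - (1/2)·390 = 194.

194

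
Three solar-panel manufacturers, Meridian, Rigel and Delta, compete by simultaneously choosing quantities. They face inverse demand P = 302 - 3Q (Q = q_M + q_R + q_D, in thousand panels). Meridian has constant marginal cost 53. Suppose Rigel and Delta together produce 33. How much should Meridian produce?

With rivals' combined output fixed at 33, Meridian's profit is π_M = (302 - 3·33 - 3q_M)q_M - (53q_M) = (203 - 3q_M)q_M - (53q_M).
∂π_M/∂q_M = 150 - 6q_M = 0, so q_M = 25.

25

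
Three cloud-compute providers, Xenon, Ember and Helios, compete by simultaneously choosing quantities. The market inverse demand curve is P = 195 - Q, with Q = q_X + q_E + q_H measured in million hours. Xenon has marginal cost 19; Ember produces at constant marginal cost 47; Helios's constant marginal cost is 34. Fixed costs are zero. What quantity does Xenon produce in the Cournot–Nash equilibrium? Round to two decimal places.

Xenon's profit: π_X = (195 - Q)q_X - (19q_X). Setting ∂π_X/∂q_X = 0: 176 - 2q_X - (q_E + q_H) = 0.
Ember's first-order condition: 148 - 2q_E - (q_X + q_H) = 0.
Helios's profit: π_H = (195 - Q)q_H - (34q_H). Setting ∂π_H/∂q_H = 0: 161 - 2q_H - (q_X + q_E) = 0.
Summing all 3 equations gives 485 − 4Q = 0, hence Q = 485/4.
Back-substituting: q_X = (176 − 485/4) = 219/4, q_E = (148 − 485/4) = 107/4, q_H = (161 − 485/4) = 159/4.

54.75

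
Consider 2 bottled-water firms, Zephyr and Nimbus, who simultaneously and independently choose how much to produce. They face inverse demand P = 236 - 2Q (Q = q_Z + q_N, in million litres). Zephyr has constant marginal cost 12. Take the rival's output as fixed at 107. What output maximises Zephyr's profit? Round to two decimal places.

With the rival's output fixed at 107, Zephyr's profit is π_Z = (236 - 2·107 - 2q_Z)q_Z - (12q_Z) = (22 - 2q_Z)q_Z - (12q_Z).
∂π_Z/∂q_Z = 10 - 4q_Z = 0, so q_Z = 5/2.

2.50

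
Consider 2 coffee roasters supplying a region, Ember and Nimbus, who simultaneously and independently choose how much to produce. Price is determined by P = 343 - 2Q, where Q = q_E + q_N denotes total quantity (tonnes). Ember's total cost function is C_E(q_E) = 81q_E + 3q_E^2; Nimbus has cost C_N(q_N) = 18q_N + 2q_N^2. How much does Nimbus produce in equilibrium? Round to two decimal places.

35.87

Ember's profit: π_E = (343 - 2Q)q_E - (81q_E + 3q_E²). Setting ∂π_E/∂q_E = 0: 262 - 10q_E - 2(q_N) = 0.
Nimbus's first-order condition: 325 - 8q_N - 2(q_E) = 0.
Rearranging gives the reaction functions q_E = (262 - 2q_N)/10 and q_N = (325 - 2q_E)/8.
Substituting one into the other gives q_E = 723/38 and q_N = 1363/38.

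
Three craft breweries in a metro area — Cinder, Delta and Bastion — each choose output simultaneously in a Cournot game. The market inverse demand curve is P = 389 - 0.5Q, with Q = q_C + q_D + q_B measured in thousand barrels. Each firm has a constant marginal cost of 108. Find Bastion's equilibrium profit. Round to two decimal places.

9870.13

A representative firm's profit is π_i = q_i(389 - 0.5Q) - 108q_i.
First-order condition (treating rivals' output as given): 281 - q_i - (1/2)·Σ_{j≠i} q_j = 0.
By symmetry each firm produces the same amount; substituting Σ_{j≠i} q_j = 2q_i yields q_i = 281/2.
Price P = 389 - (1/2)·(843/2) = 713/4.
Bastion's profit: (713/4 - 108)·(281/2) = 9870.1250.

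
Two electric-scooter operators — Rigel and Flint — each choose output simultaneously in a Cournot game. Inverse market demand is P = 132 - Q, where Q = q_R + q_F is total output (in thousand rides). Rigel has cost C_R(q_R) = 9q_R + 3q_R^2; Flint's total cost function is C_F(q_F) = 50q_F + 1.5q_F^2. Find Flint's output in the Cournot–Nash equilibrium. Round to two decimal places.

13.67

Rigel's profit: π_R = (132 - Q)q_R - (9q_R + 3q_R²). Setting ∂π_R/∂q_R = 0: 123 - 8q_R - (q_F) = 0.
Flint's first-order condition: 82 - 5q_F - (q_R) = 0.
So q_R = (123 - q_F)/8 and q_F = (82 - q_R)/5.
Substituting one into the other gives q_R = 41/3 and q_F = 41/3.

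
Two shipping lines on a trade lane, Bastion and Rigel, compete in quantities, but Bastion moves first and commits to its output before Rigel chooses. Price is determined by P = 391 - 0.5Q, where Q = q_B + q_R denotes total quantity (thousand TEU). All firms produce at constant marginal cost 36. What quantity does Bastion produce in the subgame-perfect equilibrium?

355

The follower Rigel best-responds to any q_B: π_R = (391 - 0.5Q)q_R - 36q_R.
∂π_R/∂q_R = 355 - (1/2)q_B - q_R = 0 gives the reaction function q_R = (355 - (1/2)q_B).
The leader anticipates this reaction. Substituting into P = 391 - 0.5Q gives P = 427/2 - (1/4)q_B, so π_B = (427/2 - (1/4)q_B)q_B - 36q_B.
The leader's first-order condition 355/2 - (1/2)q_B = 0 yields q_B = 355.
Then q_R = (355 - (1/2)·355) = 355/2.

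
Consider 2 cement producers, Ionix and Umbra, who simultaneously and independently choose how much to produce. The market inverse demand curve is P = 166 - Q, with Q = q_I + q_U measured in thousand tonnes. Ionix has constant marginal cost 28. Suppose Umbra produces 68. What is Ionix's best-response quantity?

35

With the rival's output fixed at 68, Ionix's profit is π_I = (166 - 68 - q_I)q_I - (28q_I) = (98 - q_I)q_I - (28q_I).
∂π_I/∂q_I = 70 - 2q_I = 0, so q_I = 35.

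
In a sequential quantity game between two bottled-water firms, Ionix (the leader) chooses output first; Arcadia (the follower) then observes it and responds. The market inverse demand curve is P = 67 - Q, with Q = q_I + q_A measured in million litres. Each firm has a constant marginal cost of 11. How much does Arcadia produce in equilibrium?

The follower Arcadia best-responds to any q_I: π_A = (67 - Q)q_A - 11q_A.
Follower FOC: 56 - q_I - 2q_A = 0, so q_A(q_I) = (56 - q_I)/2.
Ionix substitutes q_A(q_I) into its own profit: π_I = q_I(67 - q_I - (56 - q_I)/2) - 11q_I = (39 - (1/2)q_I)q_I - 11q_I.
Maximising: ∂π_I/∂q_I = 28 - q_I = 0, giving q_I = 28.
Then q_A = (56 - 28)/2 = 14.

14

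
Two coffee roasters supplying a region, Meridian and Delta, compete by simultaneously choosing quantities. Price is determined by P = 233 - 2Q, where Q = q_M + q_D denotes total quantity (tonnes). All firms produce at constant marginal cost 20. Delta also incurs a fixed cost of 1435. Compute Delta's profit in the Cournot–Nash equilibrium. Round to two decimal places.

1085.50

Each firm earns π_i = (233 - 2Q)q_i - 20q_i.
Setting ∂π_i/∂q_i = 0 with rivals' quantities fixed: 213 - 4q_i - 2q_j = 0.
By symmetry each firm produces the same amount; substituting q_j = q_i yields q_i = 213/6 = 71/2.
Price P = 233 - 2·71 = 91.
Delta's profit: (91 - 20)·(71/2) - 1435 = 1085.5000.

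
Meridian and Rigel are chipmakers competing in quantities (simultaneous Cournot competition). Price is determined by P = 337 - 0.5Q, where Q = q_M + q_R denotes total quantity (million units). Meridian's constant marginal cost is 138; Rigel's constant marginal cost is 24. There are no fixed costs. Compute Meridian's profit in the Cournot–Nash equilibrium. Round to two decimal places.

Meridian's profit: π_M = (337 - 0.5Q)q_M - (138q_M). Setting ∂π_M/∂q_M = 0: 199 - q_M - (1/2)(q_R) = 0.
Rigel's first-order condition: 313 - q_R - (1/2)(q_M) = 0.
Rearranging gives the reaction functions q_M = (199 - (1/2)q_R) and q_R = (313 - (1/2)q_M).
Solving the pair: q_M = 170/3, q_R = 854/3.
Price P = 337 - (1/2)·(1024/3) = 499/3.
Meridian's profit: (499/3 - 138)·(170/3) = 1605.5556.

1605.56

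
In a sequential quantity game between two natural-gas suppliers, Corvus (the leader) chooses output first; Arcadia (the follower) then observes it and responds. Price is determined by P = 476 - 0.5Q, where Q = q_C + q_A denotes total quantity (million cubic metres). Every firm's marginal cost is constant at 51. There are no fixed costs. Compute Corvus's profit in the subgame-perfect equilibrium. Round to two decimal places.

45156.25

The follower Arcadia best-responds to any q_C: π_A = (476 - 0.5Q)q_A - 51q_A.
Setting the follower's marginal profit to zero, 425 - (1/2)q_C - q_A = 0, i.e. q_A = (425 - (1/2)q_C).
Corvus substitutes q_A(q_C) into its own profit: π_C = q_C(476 - (1/2)q_C - (425 - (1/2)q_C)/2) - 51q_C = (527/2 - (1/4)q_C)q_C - 51q_C.
Maximising: ∂π_C/∂q_C = 425/2 - (1/2)q_C = 0, giving q_C = 425.
Then q_A = (425 - (1/2)·425) = 425/2.
Price P = 476 - (1/2)·(1275/2) = 629/4.
Corvus's profit: (629/4 - 51)·425 = 45156.2500.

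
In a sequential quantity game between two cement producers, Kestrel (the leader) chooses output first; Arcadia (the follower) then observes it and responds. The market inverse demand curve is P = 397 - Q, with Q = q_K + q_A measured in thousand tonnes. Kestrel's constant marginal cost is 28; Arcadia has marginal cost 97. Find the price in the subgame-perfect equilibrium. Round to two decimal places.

137.50

The follower Arcadia best-responds to any q_K: π_A = (397 - Q)q_A - 97q_A.
Setting the follower's marginal profit to zero, 300 - q_K - 2q_A = 0, i.e. q_A = (300 - q_K)/2.
The leader anticipates this reaction. Substituting into P = 397 - Q gives P = 247 - (1/2)q_K, so π_K = (247 - (1/2)q_K)q_K - 28q_K.
Leader FOC: 219 - q_K = 0, so q_K = 219.
Then q_A = (300 - 219)/2 = 81/2.
Total output Q = 519/2, so price P = 397 - 519/2 = 275/2.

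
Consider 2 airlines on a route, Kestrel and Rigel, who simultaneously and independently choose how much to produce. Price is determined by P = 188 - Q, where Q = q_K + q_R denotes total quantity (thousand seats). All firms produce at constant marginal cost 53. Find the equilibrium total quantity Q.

90

Each firm earns π_i = (188 - Q)q_i - 53q_i.
First-order condition (treating rivals' output as given): 135 - 2q_i - q_j = 0.
By symmetry each firm produces the same amount; substituting q_j = q_i yields q_i = 135/3 = 45.
Total output Q = 45 + 45 = 90.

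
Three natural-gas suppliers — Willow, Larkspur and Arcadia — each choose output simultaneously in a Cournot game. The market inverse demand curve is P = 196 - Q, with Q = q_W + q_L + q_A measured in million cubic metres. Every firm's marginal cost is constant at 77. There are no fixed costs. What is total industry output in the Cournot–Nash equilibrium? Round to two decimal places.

89.25

A representative firm's profit is π_i = q_i(196 - Q) - 77q_i.
Setting ∂π_i/∂q_i = 0 with rivals' quantities fixed: 119 - 2q_i - Σ_{j≠i} q_j = 0.
By symmetry each firm produces the same amount; substituting Σ_{j≠i} q_j = 2q_i yields q_i = 119/4.
Total output Q = 119/4 + 119/4 + 119/4 = 357/4.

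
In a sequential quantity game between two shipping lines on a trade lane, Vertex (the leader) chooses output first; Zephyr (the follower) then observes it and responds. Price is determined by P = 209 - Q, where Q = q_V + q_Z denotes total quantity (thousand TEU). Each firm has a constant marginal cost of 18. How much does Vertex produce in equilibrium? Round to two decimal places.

95.50

Solve by backward induction. Given q_V, the follower Zephyr maximises π_Z = (209 - q_V - q_Z)q_Z - 18q_Z.
∂π_Z/∂q_Z = 191 - q_V - 2q_Z = 0 gives the reaction function q_Z = (191 - q_V)/2.
The leader anticipates this reaction. Substituting into P = 209 - Q gives P = 227/2 - (1/2)q_V, so π_V = (227/2 - (1/2)q_V)q_V - 18q_V.
Leader FOC: 191/2 - q_V = 0, so q_V = 191/2.
Then q_Z = (191 - 191/2)/2 = 191/4.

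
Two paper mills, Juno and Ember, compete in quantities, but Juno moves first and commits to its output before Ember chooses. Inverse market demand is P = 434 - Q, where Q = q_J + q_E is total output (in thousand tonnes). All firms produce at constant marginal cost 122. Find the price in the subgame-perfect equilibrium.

200

The follower Ember best-responds to any q_J: π_E = (434 - Q)q_E - 122q_E.
Setting the follower's marginal profit to zero, 312 - q_J - 2q_E = 0, i.e. q_E = (312 - q_J)/2.
Juno substitutes q_E(q_J) into its own profit: π_J = q_J(434 - q_J - (312 - q_J)/2) - 122q_J = (278 - (1/2)q_J)q_J - 122q_J.
The leader's first-order condition 156 - q_J = 0 yields q_J = 156.
Then q_E = (312 - 156)/2 = 78.
Total output Q = 234, so price P = 434 - 234 = 200.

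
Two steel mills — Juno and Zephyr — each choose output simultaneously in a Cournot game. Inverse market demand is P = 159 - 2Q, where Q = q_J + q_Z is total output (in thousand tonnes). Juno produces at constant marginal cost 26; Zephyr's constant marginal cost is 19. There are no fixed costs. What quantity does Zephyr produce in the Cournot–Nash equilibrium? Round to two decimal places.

24.50

Juno's profit: π_J = (159 - 2Q)q_J - (26q_J). Setting ∂π_J/∂q_J = 0: 133 - 4q_J - 2(q_Z) = 0.
Zephyr's profit: π_Z = (159 - 2Q)q_Z - (19q_Z). Setting ∂π_Z/∂q_Z = 0: 140 - 4q_Z - 2(q_J) = 0.
Best responses: q_J = (133 - 2q_Z)/4, q_Z = (140 - 2q_J)/4.
Solving the pair: q_J = 21, q_Z = 49/2.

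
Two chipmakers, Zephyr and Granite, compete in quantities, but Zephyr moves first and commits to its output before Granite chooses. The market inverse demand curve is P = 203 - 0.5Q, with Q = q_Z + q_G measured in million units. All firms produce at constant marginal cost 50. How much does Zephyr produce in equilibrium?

153

Solve by backward induction. Given q_Z, the follower Granite maximises π_G = (203 - (1/2)q_Z - (1/2)q_G)q_G - 50q_G.
Follower FOC: 153 - (1/2)q_Z - q_G = 0, so q_G(q_Z) = (153 - (1/2)q_Z).
Zephyr substitutes q_G(q_Z) into its own profit: π_Z = q_Z(203 - (1/2)q_Z - (153 - (1/2)q_Z)/2) - 50q_Z = (253/2 - (1/4)q_Z)q_Z - 50q_Z.
The leader's first-order condition 153/2 - (1/2)q_Z = 0 yields q_Z = 153.
Then q_G = (153 - (1/2)·153) = 153/2.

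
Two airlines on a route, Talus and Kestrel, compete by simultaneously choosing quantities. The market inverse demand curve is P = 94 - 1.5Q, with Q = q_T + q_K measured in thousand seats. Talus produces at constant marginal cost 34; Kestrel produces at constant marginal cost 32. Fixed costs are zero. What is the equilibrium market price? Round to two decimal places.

Talus's profit: π_T = (94 - 1.5Q)q_T - (34q_T). Setting ∂π_T/∂q_T = 0: 60 - 3q_T - (3/2)(q_K) = 0.
Kestrel's profit: π_K = (94 - 1.5Q)q_K - (32q_K). Setting ∂π_K/∂q_K = 0: 62 - 3q_K - (3/2)(q_T) = 0.
Best responses: q_T = (60 - (3/2)q_K)/3, q_K = (62 - (3/2)q_T)/3.
Substituting one into the other gives q_T = 116/9 and q_K = 128/9.
Total output Q = 244/9, so price P = 94 - (3/2)·(244/9) = 160/3.

53.33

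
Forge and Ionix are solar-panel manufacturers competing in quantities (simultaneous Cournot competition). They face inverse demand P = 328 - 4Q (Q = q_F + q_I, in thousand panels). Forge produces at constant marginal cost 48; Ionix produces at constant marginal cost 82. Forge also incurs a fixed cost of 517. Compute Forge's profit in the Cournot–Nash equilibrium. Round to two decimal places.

2221.78

Forge's profit: π_F = (328 - 4Q)q_F - (48q_F). Setting ∂π_F/∂q_F = 0: 280 - 8q_F - 4(q_I) = 0.
Ionix's first-order condition: 246 - 8q_I - 4(q_F) = 0.
Best responses: q_F = (280 - 4q_I)/8, q_I = (246 - 4q_F)/8.
Substituting one into the other gives q_F = 157/6 and q_I = 53/3.
Price P = 328 - 4·(263/6) = 458/3.
Forge's profit: (458/3 - 48)·(157/6) - 517 = 2221.7778.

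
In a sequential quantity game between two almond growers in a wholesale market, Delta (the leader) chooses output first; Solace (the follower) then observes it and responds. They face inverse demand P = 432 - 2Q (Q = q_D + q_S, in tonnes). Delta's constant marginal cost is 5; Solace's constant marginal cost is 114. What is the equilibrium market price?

139

The follower Solace best-responds to any q_D: π_S = (432 - 2Q)q_S - 114q_S.
∂π_S/∂q_S = 318 - 2q_D - 4q_S = 0 gives the reaction function q_S = (318 - 2q_D)/4.
Delta substitutes q_S(q_D) into its own profit: π_D = q_D(432 - 2q_D - (318 - 2q_D)/2) - 5q_D = (273 - q_D)q_D - 5q_D.
Maximising: ∂π_D/∂q_D = 268 - 2q_D = 0, giving q_D = 134.
Then q_S = (318 - 2·134)/4 = 25/2.
Total output Q = 293/2, so price P = 432 - 2·(293/2) = 139.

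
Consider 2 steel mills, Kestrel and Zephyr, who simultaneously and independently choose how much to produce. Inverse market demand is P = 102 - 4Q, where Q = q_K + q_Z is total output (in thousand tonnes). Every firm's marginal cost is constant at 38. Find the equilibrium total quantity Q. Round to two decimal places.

A representative firm's profit is π_i = q_i(102 - 4Q) - 38q_i.
First-order condition (treating rivals' output as given): 64 - 8q_i - 4q_j = 0.
By symmetry each firm produces the same amount; substituting q_j = q_i yields q_i = 64/12 = 16/3.
Total output Q = 16/3 + 16/3 = 32/3.

10.67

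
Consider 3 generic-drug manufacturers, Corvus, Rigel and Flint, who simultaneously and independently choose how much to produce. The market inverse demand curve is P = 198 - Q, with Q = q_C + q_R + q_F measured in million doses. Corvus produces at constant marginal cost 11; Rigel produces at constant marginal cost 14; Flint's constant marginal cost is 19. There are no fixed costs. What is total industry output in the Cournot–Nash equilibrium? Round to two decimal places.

137.50

Corvus's profit: π_C = (198 - Q)q_C - (11q_C). Setting ∂π_C/∂q_C = 0: 187 - 2q_C - (q_R + q_F) = 0.
Rigel's first-order condition: 184 - 2q_R - (q_C + q_F) = 0.
Flint's first-order condition: 179 - 2q_F - (q_C + q_R) = 0.
Adding the 3 conditions: 550 − 2Q − 2Q = 0, i.e. Q = 275/2.
Back-substituting: q_C = (187 − 275/2) = 99/2, q_R = (184 − 275/2) = 93/2, q_F = (179 − 275/2) = 83/2.
Total output Q = 99/2 + 93/2 + 83/2 = 275/2.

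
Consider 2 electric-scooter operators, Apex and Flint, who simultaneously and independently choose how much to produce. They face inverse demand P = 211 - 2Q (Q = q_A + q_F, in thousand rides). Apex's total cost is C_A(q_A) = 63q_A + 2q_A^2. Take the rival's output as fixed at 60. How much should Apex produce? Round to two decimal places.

With the rival's output fixed at 60, Apex's profit is π_A = (211 - 2·60 - 2q_A)q_A - (63q_A + 2q_A²) = (91 - 2q_A)q_A - (63q_A + 2q_A²).
∂π_A/∂q_A = 28 - 8q_A = 0, so q_A = 7/2.

3.50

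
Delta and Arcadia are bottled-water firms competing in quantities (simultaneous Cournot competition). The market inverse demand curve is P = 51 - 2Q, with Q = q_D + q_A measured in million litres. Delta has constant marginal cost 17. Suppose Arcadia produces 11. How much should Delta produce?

With the rival's output fixed at 11, Delta's profit is π_D = (51 - 2·11 - 2q_D)q_D - (17q_D) = (29 - 2q_D)q_D - (17q_D).
∂π_D/∂q_D = 12 - 4q_D = 0, so q_D = 3.

3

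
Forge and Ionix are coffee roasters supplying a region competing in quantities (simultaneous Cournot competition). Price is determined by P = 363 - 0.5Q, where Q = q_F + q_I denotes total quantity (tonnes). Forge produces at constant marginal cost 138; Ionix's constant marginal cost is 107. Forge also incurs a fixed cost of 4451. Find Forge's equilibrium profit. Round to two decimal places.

3912.56

Forge's profit: π_F = (363 - 0.5Q)q_F - (138q_F). Setting ∂π_F/∂q_F = 0: 225 - q_F - (1/2)(q_I) = 0.
Ionix's profit: π_I = (363 - 0.5Q)q_I - (107q_I). Setting ∂π_I/∂q_I = 0: 256 - q_I - (1/2)(q_F) = 0.
So q_F = (225 - (1/2)q_I) and q_I = (256 - (1/2)q_F).
Solving the pair: q_F = 388/3, q_I = 574/3.
Price P = 363 - (1/2)·(962/3) = 608/3.
Forge's profit: (608/3 - 138)·(388/3) - 4451 = 3912.5556.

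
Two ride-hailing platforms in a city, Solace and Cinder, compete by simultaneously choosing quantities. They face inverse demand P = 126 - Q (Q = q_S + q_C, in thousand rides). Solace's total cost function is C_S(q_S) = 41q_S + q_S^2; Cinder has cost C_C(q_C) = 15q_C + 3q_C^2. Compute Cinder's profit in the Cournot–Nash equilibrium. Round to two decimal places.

536.45

Solace's profit: π_S = (126 - Q)q_S - (41q_S + q_S²). Setting ∂π_S/∂q_S = 0: 85 - 4q_S - (q_C) = 0.
Cinder's first-order condition: 111 - 8q_C - (q_S) = 0.
So q_S = (85 - q_C)/4 and q_C = (111 - q_S)/8.
Substituting one into the other gives q_S = 569/31 and q_C = 359/31.
Price P = 126 - 928/31 = 96.0645.
Cinder's profit: 96.0645·(359/31) - 15·(359/31) - 3(359/31)² = 536.4454.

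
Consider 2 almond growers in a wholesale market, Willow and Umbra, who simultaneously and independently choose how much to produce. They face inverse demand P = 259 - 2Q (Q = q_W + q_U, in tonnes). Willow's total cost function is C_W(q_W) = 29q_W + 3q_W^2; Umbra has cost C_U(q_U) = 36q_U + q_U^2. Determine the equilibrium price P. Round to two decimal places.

Willow's profit: π_W = (259 - 2Q)q_W - (29q_W + 3q_W²). Setting ∂π_W/∂q_W = 0: 230 - 10q_W - 2(q_U) = 0.
Umbra's first-order condition: 223 - 6q_U - 2(q_W) = 0.
So q_W = (230 - 2q_U)/10 and q_U = (223 - 2q_W)/6.
Solving the pair: q_W = 467/28, q_U = 885/28.
Total output Q = 338/7, so price P = 259 - 2·(338/7) = 1137/7.

162.43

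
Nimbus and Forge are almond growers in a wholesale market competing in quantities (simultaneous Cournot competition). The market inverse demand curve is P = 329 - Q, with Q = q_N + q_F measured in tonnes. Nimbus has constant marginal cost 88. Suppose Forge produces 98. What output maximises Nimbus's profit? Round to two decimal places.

71.50

With the rival's output fixed at 98, Nimbus's profit is π_N = (329 - 98 - q_N)q_N - (88q_N) = (231 - q_N)q_N - (88q_N).
∂π_N/∂q_N = 143 - 2q_N = 0, so q_N = 143/2.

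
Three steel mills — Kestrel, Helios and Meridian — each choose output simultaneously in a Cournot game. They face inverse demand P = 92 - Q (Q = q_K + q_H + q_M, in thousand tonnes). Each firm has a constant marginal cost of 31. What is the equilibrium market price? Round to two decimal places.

A representative firm's profit is π_i = q_i(92 - Q) - 31q_i.
Setting ∂π_i/∂q_i = 0 with rivals' quantities fixed: 61 - 2q_i - Σ_{j≠i} q_j = 0.
By symmetry each firm produces the same amount; substituting Σ_{j≠i} q_j = 2q_i yields q_i = 61/4.
Total output Q = 183/4, so price P = 92 - 183/4 = 185/4.

46.25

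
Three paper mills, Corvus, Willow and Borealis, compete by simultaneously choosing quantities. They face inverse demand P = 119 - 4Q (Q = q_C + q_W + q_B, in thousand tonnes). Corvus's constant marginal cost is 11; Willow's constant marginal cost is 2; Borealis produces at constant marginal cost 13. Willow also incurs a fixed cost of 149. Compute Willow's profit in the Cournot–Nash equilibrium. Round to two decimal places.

144.27

Corvus's profit: π_C = (119 - 4Q)q_C - (11q_C). Setting ∂π_C/∂q_C = 0: 108 - 8q_C - 4(q_W + q_B) = 0.
Willow's profit: π_W = (119 - 4Q)q_W - (2q_W). Setting ∂π_W/∂q_W = 0: 117 - 8q_W - 4(q_C + q_B) = 0.
Borealis's first-order condition: 106 - 8q_B - 4(q_C + q_W) = 0.
Adding the 3 first-order conditions: 331 − 16Q = 0, so Q = 331/16.
Back-substituting: q_C = (108 − 331/4)/4 = 101/16, q_W = (117 − 331/4)/4 = 137/16, q_B = (106 − 331/4)/4 = 93/16.
Price P = 119 - 4·(331/16) = 145/4.
Willow's profit: (145/4 - 2)·(137/16) - 149 = 144.2656.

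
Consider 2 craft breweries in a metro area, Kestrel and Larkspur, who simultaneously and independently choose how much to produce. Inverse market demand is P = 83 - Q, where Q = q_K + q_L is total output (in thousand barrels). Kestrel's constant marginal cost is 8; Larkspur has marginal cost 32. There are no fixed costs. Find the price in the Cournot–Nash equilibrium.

Kestrel's profit: π_K = (83 - Q)q_K - (8q_K). Setting ∂π_K/∂q_K = 0: 75 - 2q_K - (q_L) = 0.
Larkspur's first-order condition: 51 - 2q_L - (q_K) = 0.
Rearranging gives the reaction functions q_K = (75 - q_L)/2 and q_L = (51 - q_K)/2.
Substituting one into the other gives q_K = 33 and q_L = 9.
Total output Q = 42, so price P = 83 - 42 = 41.

41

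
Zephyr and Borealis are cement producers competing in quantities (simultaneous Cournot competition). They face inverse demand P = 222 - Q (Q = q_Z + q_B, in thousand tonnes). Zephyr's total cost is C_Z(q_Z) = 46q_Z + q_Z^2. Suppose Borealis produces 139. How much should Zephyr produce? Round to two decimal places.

With the rival's output fixed at 139, Zephyr's profit is π_Z = (222 - 139 - q_Z)q_Z - (46q_Z + q_Z²) = (83 - q_Z)q_Z - (46q_Z + q_Z²).
∂π_Z/∂q_Z = 37 - 4q_Z = 0, so q_Z = 37/4.

9.25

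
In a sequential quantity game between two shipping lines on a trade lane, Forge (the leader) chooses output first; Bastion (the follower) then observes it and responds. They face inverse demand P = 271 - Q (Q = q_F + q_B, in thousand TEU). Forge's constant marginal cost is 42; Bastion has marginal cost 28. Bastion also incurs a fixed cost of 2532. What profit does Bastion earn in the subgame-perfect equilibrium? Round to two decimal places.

Solve by backward induction. Given q_F, the follower Bastion maximises π_B = (271 - q_F - q_B)q_B - 28q_B.
Setting the follower's marginal profit to zero, 243 - q_F - 2q_B = 0, i.e. q_B = (243 - q_F)/2.
The leader anticipates this reaction. Substituting into P = 271 - Q gives P = 299/2 - (1/2)q_F, so π_F = (299/2 - (1/2)q_F)q_F - 42q_F.
Leader FOC: 215/2 - q_F = 0, so q_F = 215/2.
Then q_B = (243 - 215/2)/2 = 271/4.
Price P = 271 - 701/4 = 383/4.
Bastion's profit: (383/4 - 28)·(271/4) - 2532 = 2058.0625.

2058.06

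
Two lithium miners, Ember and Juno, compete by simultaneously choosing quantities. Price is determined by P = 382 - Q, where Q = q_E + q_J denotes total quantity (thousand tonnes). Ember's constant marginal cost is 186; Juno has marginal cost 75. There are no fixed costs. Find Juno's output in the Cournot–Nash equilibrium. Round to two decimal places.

139.33

Ember's profit: π_E = (382 - Q)q_E - (186q_E). Setting ∂π_E/∂q_E = 0: 196 - 2q_E - (q_J) = 0.
Juno's first-order condition: 307 - 2q_J - (q_E) = 0.
So q_E = (196 - q_J)/2 and q_J = (307 - q_E)/2.
Solving the pair: q_E = 85/3, q_J = 418/3.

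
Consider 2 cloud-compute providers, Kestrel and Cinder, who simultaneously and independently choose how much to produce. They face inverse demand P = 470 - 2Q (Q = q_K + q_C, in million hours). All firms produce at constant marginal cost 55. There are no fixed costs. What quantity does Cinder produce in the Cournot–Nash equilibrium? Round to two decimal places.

69.17

Each firm earns π_i = (470 - 2Q)q_i - 55q_i.
First-order condition (treating rivals' output as given): 415 - 4q_i - 2q_j = 0.
By symmetry each firm produces the same amount; substituting q_j = q_i yields q_i = 415/6.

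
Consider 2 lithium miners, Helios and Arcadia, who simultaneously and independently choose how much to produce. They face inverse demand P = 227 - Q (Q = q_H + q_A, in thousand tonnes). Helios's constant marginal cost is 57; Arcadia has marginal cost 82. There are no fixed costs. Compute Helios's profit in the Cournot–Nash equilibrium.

4225

Helios's profit: π_H = (227 - Q)q_H - (57q_H). Setting ∂π_H/∂q_H = 0: 170 - 2q_H - (q_A) = 0.
Arcadia's first-order condition: 145 - 2q_A - (q_H) = 0.
Rearranging gives the reaction functions q_H = (170 - q_A)/2 and q_A = (145 - q_H)/2.
Solving the pair: q_H = 65, q_A = 40.
Price P = 227 - 105 = 122.
Helios's profit: (122 - 57)·65 = 4225.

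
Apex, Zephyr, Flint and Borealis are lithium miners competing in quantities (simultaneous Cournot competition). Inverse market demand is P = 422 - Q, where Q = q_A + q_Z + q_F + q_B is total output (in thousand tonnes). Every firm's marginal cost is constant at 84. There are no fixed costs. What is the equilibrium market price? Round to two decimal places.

151.60

A representative firm's profit is π_i = q_i(422 - Q) - 84q_i.
First-order condition (treating rivals' output as given): 338 - 2q_i - Σ_{j≠i} q_j = 0.
With identical firms every q_j equals q_i, so Σ_{j≠i} q_j = 3q_i and 338 = 5q_i, giving q_i = 338/5.
Total output Q = 1352/5, so price P = 422 - 1352/5 = 758/5.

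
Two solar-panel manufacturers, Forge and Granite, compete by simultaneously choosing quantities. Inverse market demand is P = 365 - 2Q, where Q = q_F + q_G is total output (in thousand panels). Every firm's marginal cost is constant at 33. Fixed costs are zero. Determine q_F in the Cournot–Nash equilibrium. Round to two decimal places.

Each firm earns π_i = (365 - 2Q)q_i - 33q_i.
Setting ∂π_i/∂q_i = 0 with rivals' quantities fixed: 332 - 4q_i - 2q_j = 0.
By symmetry each firm produces the same amount; substituting q_j = q_i yields q_i = 332/6 = 166/3.

55.33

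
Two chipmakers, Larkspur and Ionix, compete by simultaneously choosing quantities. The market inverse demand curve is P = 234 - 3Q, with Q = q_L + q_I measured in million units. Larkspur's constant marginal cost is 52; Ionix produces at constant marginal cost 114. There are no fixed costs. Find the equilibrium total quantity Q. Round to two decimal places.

Larkspur's profit: π_L = (234 - 3Q)q_L - (52q_L). Setting ∂π_L/∂q_L = 0: 182 - 6q_L - 3(q_I) = 0.
Ionix's first-order condition: 120 - 6q_I - 3(q_L) = 0.
Rearranging gives the reaction functions q_L = (182 - 3q_I)/6 and q_I = (120 - 3q_L)/6.
Substituting one into the other gives q_L = 244/9 and q_I = 58/9.
Total output Q = 244/9 + 58/9 = 302/9.

33.56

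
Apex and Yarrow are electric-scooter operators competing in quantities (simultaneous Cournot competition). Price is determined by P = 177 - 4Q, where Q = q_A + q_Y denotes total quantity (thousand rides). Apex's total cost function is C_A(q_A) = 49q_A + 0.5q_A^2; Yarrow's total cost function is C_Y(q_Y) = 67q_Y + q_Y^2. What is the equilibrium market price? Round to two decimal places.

Apex's profit: π_A = (177 - 4Q)q_A - (49q_A + (1/2)q_A²). Setting ∂π_A/∂q_A = 0: 128 - 9q_A - 4(q_Y) = 0.
Yarrow's first-order condition: 110 - 10q_Y - 4(q_A) = 0.
Best responses: q_A = (128 - 4q_Y)/9, q_Y = (110 - 4q_A)/10.
Substituting one into the other gives q_A = 420/37 and q_Y = 239/37.
Total output Q = 659/37, so price P = 177 - 4·(659/37) = 105.7568.

105.76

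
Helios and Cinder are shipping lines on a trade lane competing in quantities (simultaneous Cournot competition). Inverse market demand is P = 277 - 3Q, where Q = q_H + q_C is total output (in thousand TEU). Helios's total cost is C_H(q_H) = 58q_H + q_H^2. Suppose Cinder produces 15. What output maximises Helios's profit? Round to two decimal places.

21.75

With the rival's output fixed at 15, Helios's profit is π_H = (277 - 3·15 - 3q_H)q_H - (58q_H + q_H²) = (232 - 3q_H)q_H - (58q_H + q_H²).
∂π_H/∂q_H = 174 - 8q_H = 0, so q_H = 87/4.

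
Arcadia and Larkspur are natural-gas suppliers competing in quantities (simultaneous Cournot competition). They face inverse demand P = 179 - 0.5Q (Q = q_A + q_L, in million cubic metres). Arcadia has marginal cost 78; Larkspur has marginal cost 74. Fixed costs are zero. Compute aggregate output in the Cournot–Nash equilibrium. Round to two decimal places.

Arcadia's profit: π_A = (179 - 0.5Q)q_A - (78q_A). Setting ∂π_A/∂q_A = 0: 101 - q_A - (1/2)(q_L) = 0.
Larkspur's profit: π_L = (179 - 0.5Q)q_L - (74q_L). Setting ∂π_L/∂q_L = 0: 105 - q_L - (1/2)(q_A) = 0.
Rearranging gives the reaction functions q_A = (101 - (1/2)q_L) and q_L = (105 - (1/2)q_A).
Solving the pair: q_A = 194/3, q_L = 218/3.
Total output Q = 194/3 + 218/3 = 412/3.

137.33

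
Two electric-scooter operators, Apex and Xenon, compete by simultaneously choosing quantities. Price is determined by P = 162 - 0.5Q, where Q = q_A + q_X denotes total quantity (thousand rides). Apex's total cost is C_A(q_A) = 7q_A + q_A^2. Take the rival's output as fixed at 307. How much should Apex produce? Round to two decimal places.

With the rival's output fixed at 307, Apex's profit is π_A = (162 - (1/2)·307 - (1/2)q_A)q_A - (7q_A + q_A²) = (17/2 - (1/2)q_A)q_A - (7q_A + q_A²).
∂π_A/∂q_A = 3/2 - 3q_A = 0, so q_A = 1/2.

0.50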